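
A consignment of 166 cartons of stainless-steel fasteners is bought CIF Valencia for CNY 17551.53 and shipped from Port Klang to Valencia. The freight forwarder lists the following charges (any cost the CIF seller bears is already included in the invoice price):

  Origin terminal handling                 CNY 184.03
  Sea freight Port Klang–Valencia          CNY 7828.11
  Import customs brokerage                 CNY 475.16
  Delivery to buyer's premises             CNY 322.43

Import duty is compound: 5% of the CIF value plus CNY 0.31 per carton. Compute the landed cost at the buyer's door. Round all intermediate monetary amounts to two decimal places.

CIF: the seller pays costs through ocean freight and marine insurance to the destination port.
Already in the invoice (seller's account under CIF): origin terminal, freight — exclude.
The CIF price already equals the CIF value: 17551.53
Ad valorem component: 17551.53 × 5% = 877.58
Specific component: 166 × 0.31 = 51.46
Import duty = 877.58 + 51.46 = 929.04
Buyer bears: brokerage 475.16 + delivery 322.43 + duty 929.04 = 1726.63
Landed cost = invoice 17551.53 + 1726.63 = 19278.16

Total landed cost: CNY 19278.16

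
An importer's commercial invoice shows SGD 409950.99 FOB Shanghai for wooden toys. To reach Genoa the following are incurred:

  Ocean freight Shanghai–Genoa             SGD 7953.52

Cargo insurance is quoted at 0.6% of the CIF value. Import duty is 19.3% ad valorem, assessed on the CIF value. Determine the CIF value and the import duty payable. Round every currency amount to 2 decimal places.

Let C be the CIF value. C = FOB price + freight + 0.6% × C
C − 0.6% × C = 409950.99 + 7953.52
0.994 × C = 417904.51
C = 417904.51 / 0.994 = 420427.07
Insurance premium = 0.6% × 420427.07 = 2522.56
Import duty = 420427.07 × 19.3% = 81142.42

CIF value: SGD 420427.07; import duty: SGD 81142.42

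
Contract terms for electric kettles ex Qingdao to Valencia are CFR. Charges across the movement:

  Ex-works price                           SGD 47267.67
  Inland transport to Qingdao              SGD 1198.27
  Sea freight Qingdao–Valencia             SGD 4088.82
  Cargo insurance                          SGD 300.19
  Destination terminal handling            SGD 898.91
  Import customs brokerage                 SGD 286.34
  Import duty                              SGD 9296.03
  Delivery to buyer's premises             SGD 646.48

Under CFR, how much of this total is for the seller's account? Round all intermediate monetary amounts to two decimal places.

Seller's account: SGD 52554.76

CFR: the seller pays costs through ocean freight to the destination port, but not insurance.
Seller's account: goods 47267.67 + inland to port 1198.27 + freight 4088.82 = 52554.76
Buyer's account: insurance 300.19 + destination terminal 898.91 + brokerage 286.34 + duty 9296.03 + delivery 646.48 = 11427.95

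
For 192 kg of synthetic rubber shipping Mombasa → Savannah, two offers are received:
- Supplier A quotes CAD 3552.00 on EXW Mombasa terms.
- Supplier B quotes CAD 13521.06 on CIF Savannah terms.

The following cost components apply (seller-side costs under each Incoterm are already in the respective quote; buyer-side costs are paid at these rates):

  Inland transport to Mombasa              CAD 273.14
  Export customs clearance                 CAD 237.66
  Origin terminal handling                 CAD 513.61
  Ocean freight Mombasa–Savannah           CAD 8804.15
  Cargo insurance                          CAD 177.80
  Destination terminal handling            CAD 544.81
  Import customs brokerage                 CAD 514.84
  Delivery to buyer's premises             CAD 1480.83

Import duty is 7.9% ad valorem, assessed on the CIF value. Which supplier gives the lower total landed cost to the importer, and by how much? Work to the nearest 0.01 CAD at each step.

Supplier A (EXW):
CIF value = EXW price + inland to port + export clearance + origin terminal + freight + insurance = 3552.00 + 273.14 + 237.66 + 513.61 + 8804.15 + 177.80 = 13558.36
Import duty = 13558.36 × 7.9% = 1071.11
Buyer bears (A): 273.14 + 237.66 + 513.61 + 8804.15 + 177.80 + 544.81 + 514.84 + 1480.83 = 12546.84
Landed cost (A) = invoice 3552.00 + 12546.84 + duty 1071.11 = 17169.95
Supplier B (CIF):
The CIF price already equals the CIF value: 13521.06
Import duty = 13521.06 × 7.9% = 1068.16
Buyer bears (B): 544.81 + 514.84 + 1480.83 = 2540.48
Landed cost (B) = invoice 13521.06 + 2540.48 + duty 1068.16 = 17129.70
Difference = |17169.95 − 17129.70| = 40.25

Supplier B is cheaper by CAD 40.25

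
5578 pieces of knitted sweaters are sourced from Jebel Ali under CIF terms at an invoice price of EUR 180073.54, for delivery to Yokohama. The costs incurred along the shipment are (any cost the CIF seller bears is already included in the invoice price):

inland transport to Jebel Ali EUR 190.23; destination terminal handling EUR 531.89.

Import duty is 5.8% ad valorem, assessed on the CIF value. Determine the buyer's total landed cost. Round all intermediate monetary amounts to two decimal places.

CIF: the seller pays costs through ocean freight and marine insurance to the destination port.
Already in the invoice (seller's account under CIF): inland to port — exclude.
The CIF price already equals the CIF value: 180073.54
Import duty = 180073.54 × 5.8% = 10444.27
Buyer bears: destination terminal 531.89 + duty 10444.27 = 10976.16
Landed cost = invoice 180073.54 + 10976.16 = 191049.70

Total landed cost: EUR 191049.70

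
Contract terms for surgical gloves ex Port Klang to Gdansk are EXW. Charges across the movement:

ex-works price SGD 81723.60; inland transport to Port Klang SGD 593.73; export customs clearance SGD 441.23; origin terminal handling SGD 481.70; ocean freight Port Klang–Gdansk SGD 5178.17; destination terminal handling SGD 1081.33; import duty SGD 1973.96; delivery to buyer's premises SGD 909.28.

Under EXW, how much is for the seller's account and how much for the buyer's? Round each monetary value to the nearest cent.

Seller: SGD 81723.60; buyer: SGD 10659.40

EXW: the seller makes goods available at their premises; the buyer bears all onward costs.
Seller's account: goods 81723.60 = 81723.60
Buyer's account: inland to port 593.73 + export clearance 441.23 + origin terminal 481.70 + freight 5178.17 + destination terminal 1081.33 + duty 1973.96 + delivery 909.28 = 10659.40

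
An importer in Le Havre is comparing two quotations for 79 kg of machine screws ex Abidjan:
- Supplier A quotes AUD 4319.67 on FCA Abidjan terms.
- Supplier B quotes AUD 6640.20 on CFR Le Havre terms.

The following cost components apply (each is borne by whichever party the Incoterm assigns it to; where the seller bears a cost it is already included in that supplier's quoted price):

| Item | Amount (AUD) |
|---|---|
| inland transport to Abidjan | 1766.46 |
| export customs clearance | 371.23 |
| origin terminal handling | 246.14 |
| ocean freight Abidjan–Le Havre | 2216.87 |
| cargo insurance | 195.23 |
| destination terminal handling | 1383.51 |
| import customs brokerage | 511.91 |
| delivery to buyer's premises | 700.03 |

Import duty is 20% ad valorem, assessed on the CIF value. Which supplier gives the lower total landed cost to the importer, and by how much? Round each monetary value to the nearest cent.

Supplier B is cheaper by AUD 170.97

Supplier A (FCA):
CIF value = FCA price + origin terminal + freight + insurance = 4319.67 + 246.14 + 2216.87 + 195.23 = 6977.91
Import duty = 6977.91 × 20% = 1395.58
Buyer bears (A): 246.14 + 2216.87 + 195.23 + 1383.51 + 511.91 + 700.03 = 5253.69
Landed cost (A) = invoice 4319.67 + 5253.69 + duty 1395.58 = 10968.94
Supplier B (CFR):
CIF value = CFR price + insurance = 6640.20 + 195.23 = 6835.43
Import duty = 6835.43 × 20% = 1367.09
Buyer bears (B): 195.23 + 1383.51 + 511.91 + 700.03 = 2790.68
Landed cost (B) = invoice 6640.20 + 2790.68 + duty 1367.09 = 10797.97
Difference = |10968.94 − 10797.97| = 170.97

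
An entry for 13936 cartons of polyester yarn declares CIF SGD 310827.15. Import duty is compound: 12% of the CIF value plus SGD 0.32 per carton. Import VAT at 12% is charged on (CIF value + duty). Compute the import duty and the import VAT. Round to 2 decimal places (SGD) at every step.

Ad valorem component: 310827.15 × 12% = 37299.26
Specific component: 13936 × 0.32 = 4459.52
Import duty = 37299.26 + 4459.52 = 41758.78
VAT base = CIF + duty = 310827.15 + 41758.78 = 352585.93
Import VAT = 352585.93 × 12% = 42310.31

Import duty: SGD 41758.78; import VAT: SGD 42310.31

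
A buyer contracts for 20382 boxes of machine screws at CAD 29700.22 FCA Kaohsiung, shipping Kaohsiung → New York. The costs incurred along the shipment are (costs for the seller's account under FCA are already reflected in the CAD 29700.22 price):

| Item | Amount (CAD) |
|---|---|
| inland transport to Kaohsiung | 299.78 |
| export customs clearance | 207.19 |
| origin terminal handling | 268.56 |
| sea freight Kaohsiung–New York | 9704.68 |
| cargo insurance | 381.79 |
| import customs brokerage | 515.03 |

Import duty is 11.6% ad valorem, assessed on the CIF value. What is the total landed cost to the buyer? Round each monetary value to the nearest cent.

Total landed cost: CAD 45216.69

FCA: the seller delivers export-cleared goods to the carrier; the buyer bears costs from that point.
Already in the invoice (seller's account under FCA): inland to port, export clearance — exclude.
CIF value = FCA price + origin terminal + freight + insurance = 29700.22 + 268.56 + 9704.68 + 381.79 = 40055.25
Import duty = 40055.25 × 11.6% = 4646.41
Buyer bears: origin terminal 268.56 + freight 9704.68 + insurance 381.79 + brokerage 515.03 + duty 4646.41 = 15516.47
Landed cost = invoice 29700.22 + 15516.47 = 45216.69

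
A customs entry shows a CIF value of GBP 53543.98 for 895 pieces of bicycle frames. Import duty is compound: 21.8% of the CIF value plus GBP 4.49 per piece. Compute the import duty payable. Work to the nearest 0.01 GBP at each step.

Ad valorem component: 53543.98 × 21.8% = 11672.59
Specific component: 895 × 4.49 = 4018.55
Import duty = 11672.59 + 4018.55 = 15691.14

Import duty: GBP 15691.14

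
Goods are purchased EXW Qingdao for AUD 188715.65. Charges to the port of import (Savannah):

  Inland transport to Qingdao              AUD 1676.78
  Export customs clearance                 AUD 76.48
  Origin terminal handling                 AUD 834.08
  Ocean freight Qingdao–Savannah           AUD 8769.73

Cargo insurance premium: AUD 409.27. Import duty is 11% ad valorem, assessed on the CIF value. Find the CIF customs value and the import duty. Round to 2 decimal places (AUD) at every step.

CIF value: AUD 200481.99; import duty: AUD 22053.02

CIF = EXW price + pre-shipment costs + freight + insurance
CIF = 188715.65 + 1676.78 + 76.48 + 834.08 + 8769.73 + 409.27 = 200481.99
Import duty = 200481.99 × 11% = 22053.02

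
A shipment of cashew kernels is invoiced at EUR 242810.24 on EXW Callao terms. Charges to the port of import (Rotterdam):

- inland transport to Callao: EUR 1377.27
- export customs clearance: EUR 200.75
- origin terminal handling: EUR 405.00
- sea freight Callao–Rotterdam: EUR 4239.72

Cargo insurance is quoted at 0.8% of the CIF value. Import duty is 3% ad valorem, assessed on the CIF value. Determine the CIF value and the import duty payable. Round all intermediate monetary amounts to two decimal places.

Let C be the CIF value. C = EXW price + pre-shipment costs + freight + 0.8% × C
C − 0.8% × C = 242810.24 + 1377.27 + 200.75 + 405.00 + 4239.72
0.992 × C = 249032.98
C = 249032.98 / 0.992 = 251041.31
Insurance premium = 0.8% × 251041.31 = 2008.33
Import duty = 251041.31 × 3% = 7531.24

CIF value: EUR 251041.31; import duty: EUR 7531.24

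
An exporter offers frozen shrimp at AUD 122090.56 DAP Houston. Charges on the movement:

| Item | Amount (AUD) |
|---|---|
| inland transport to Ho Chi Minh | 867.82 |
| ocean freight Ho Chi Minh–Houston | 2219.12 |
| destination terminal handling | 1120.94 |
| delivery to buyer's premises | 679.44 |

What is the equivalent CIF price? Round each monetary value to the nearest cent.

Not relevant to the conversion: inland to port, freight — on the seller under both DAP and CIF; already in the DAP price and stays in the CIF price.
From DAP to CIF, the seller no longer bears: destination terminal, delivery.
CIF price = 122090.56 − 1120.94 − 679.44 = 120290.18

CIF price: AUD 120290.18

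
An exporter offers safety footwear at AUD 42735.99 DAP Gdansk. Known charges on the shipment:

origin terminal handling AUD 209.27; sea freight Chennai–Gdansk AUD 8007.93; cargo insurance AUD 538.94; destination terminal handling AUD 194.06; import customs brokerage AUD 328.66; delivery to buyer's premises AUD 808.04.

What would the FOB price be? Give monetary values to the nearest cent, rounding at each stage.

FOB price: AUD 33187.02

Not relevant to the conversion: origin terminal — on the seller under both DAP and FOB; already in the DAP price and stays in the FOB price. brokerage — on the buyer under both terms; not part of either seller's price.
From DAP to FOB, the seller no longer bears: freight, insurance, destination terminal, delivery.
FOB price = 42735.99 − 8007.93 − 538.94 − 194.06 − 808.04 = 33187.02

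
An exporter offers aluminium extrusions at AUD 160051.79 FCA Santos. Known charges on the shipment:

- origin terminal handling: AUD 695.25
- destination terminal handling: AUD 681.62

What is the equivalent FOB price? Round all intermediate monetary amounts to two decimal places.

Not relevant to the conversion: destination terminal — on the buyer under both terms; not part of either seller's price.
From FCA to FOB, the seller additionally bears: origin terminal.
FOB price = 160051.79 + 695.25 = 160747.04

FOB price: AUD 160747.04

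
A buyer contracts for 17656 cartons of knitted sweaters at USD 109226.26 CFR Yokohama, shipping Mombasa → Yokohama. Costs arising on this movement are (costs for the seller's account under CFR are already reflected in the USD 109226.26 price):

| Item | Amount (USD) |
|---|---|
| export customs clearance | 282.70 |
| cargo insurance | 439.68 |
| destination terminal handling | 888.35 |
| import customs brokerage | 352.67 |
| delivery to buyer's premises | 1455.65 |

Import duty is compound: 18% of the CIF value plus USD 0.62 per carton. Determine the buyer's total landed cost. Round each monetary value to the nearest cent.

CFR: the seller pays costs through ocean freight to the destination port, but not insurance.
Already in the invoice (seller's account under CFR): export clearance — exclude.
CIF value = CFR price + insurance = 109226.26 + 439.68 = 109665.94
Ad valorem component: 109665.94 × 18% = 19739.87
Specific component: 17656 × 0.62 = 10946.72
Import duty = 19739.87 + 10946.72 = 30686.59
Buyer bears: insurance 439.68 + destination terminal 888.35 + brokerage 352.67 + delivery 1455.65 + duty 30686.59 = 33822.94
Landed cost = invoice 109226.26 + 33822.94 = 143049.20

Total landed cost: USD 143049.20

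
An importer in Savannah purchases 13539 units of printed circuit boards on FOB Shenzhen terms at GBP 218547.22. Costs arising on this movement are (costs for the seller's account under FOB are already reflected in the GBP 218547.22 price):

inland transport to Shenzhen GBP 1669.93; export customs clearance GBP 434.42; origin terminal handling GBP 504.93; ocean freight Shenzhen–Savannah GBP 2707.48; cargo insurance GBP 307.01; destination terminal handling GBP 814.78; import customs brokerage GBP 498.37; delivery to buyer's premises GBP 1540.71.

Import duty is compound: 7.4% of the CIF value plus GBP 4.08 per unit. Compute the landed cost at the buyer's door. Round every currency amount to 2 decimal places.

FOB: the seller bears costs until goods are on board at the origin port; the buyer bears freight, insurance and all costs thereafter.
Already in the invoice (seller's account under FOB): inland to port, export clearance, origin terminal — exclude.
CIF value = FOB price + freight + insurance = 218547.22 + 2707.48 + 307.01 = 221561.71
Ad valorem component: 221561.71 × 7.4% = 16395.57
Specific component: 13539 × 4.08 = 55239.12
Import duty = 16395.57 + 55239.12 = 71634.69
Buyer bears: freight 2707.48 + insurance 307.01 + destination terminal 814.78 + brokerage 498.37 + delivery 1540.71 + duty 71634.69 = 77503.04
Landed cost = invoice 218547.22 + 77503.04 = 296050.26

Total landed cost: GBP 296050.26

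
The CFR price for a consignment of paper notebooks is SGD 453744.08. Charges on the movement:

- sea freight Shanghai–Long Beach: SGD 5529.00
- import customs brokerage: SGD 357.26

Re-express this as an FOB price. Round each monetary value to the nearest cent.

Not relevant to the conversion: brokerage — on the buyer under both terms; not part of either seller's price.
From CFR to FOB, the seller no longer bears: freight.
FOB price = 453744.08 − 5529.00 = 448215.08

FOB price: SGD 448215.08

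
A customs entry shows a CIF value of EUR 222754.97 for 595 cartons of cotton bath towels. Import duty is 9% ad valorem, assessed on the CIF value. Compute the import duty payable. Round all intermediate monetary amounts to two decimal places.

Import duty: EUR 20047.95

Import duty = 222754.97 × 9% = 20047.95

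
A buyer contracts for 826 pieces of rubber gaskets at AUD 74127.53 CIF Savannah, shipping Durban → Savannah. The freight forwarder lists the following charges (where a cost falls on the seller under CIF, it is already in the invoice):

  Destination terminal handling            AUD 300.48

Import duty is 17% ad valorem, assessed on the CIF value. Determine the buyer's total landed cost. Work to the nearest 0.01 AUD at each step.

Total landed cost: AUD 87029.69

CIF: the seller pays costs through ocean freight and marine insurance to the destination port.
The CIF price already equals the CIF value: 74127.53
Import duty = 74127.53 × 17% = 12601.68
Buyer bears: destination terminal 300.48 + duty 12601.68 = 12902.16
Landed cost = invoice 74127.53 + 12902.16 = 87029.69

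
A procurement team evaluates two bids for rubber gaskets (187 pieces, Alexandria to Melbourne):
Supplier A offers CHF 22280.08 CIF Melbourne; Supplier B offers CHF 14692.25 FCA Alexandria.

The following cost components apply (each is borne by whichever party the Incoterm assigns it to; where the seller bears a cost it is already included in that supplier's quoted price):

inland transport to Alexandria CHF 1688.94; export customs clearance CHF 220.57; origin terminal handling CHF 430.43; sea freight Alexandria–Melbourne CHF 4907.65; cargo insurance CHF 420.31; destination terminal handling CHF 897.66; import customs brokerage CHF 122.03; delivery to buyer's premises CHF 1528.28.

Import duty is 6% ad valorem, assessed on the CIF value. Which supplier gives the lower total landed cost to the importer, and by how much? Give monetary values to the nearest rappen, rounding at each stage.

Supplier A (CIF):
The CIF price already equals the CIF value: 22280.08
Import duty = 22280.08 × 6% = 1336.80
Buyer bears (A): 897.66 + 122.03 + 1528.28 = 2547.97
Landed cost (A) = invoice 22280.08 + 2547.97 + duty 1336.80 = 26164.85
Supplier B (FCA):
CIF value = FCA price + origin terminal + freight + insurance = 14692.25 + 430.43 + 4907.65 + 420.31 = 20450.64
Import duty = 20450.64 × 6% = 1227.04
Buyer bears (B): 430.43 + 4907.65 + 420.31 + 897.66 + 122.03 + 1528.28 = 8306.36
Landed cost (B) = invoice 14692.25 + 8306.36 + duty 1227.04 = 24225.65
Difference = |26164.85 − 24225.65| = 1939.20

Supplier B is cheaper by CHF 1939.20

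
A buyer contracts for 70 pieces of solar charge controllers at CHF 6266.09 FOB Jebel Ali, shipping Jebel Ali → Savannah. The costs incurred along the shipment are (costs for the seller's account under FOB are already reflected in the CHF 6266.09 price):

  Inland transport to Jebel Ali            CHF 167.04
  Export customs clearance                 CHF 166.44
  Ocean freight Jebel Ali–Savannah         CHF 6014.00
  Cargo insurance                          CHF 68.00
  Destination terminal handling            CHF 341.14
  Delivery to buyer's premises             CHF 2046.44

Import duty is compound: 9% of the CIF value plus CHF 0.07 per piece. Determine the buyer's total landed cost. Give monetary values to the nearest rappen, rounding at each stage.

Total landed cost: CHF 15851.90

FOB: the seller bears costs until goods are on board at the origin port; the buyer bears freight, insurance and all costs thereafter.
Already in the invoice (seller's account under FOB): inland to port, export clearance — exclude.
CIF value = FOB price + freight + insurance = 6266.09 + 6014.00 + 68.00 = 12348.09
Ad valorem component: 12348.09 × 9% = 1111.33
Specific component: 70 × 0.07 = 4.90
Import duty = 1111.33 + 4.90 = 1116.23
Buyer bears: freight 6014.00 + insurance 68.00 + destination terminal 341.14 + delivery 2046.44 + duty 1116.23 = 9585.81
Landed cost = invoice 6266.09 + 9585.81 = 15851.90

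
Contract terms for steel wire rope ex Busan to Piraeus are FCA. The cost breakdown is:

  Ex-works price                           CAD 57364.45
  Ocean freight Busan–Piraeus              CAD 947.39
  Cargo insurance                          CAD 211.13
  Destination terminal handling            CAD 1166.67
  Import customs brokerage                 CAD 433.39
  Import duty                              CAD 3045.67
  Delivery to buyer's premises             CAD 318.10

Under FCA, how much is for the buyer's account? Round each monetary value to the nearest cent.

Buyer's account: CAD 6122.35

FCA: the seller delivers export-cleared goods to the carrier; the buyer bears costs from that point.
Seller's account: goods 57364.45 = 57364.45
Buyer's account: freight 947.39 + insurance 211.13 + destination terminal 1166.67 + brokerage 433.39 + duty 3045.67 + delivery 318.10 = 6122.35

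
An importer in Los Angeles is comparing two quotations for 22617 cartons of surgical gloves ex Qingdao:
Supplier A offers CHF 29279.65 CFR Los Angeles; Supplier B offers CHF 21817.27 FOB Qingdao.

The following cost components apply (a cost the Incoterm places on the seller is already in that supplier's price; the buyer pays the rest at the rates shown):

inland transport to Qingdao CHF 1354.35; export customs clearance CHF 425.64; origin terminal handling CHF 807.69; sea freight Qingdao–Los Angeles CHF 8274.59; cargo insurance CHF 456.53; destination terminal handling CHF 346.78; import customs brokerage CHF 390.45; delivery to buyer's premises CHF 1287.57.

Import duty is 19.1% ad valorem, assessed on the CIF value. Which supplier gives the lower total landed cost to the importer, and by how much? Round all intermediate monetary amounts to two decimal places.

Supplier A (CFR):
CIF value = CFR price + insurance = 29279.65 + 456.53 = 29736.18
Import duty = 29736.18 × 19.1% = 5679.61
Buyer bears (A): 456.53 + 346.78 + 390.45 + 1287.57 = 2481.33
Landed cost (A) = invoice 29279.65 + 2481.33 + duty 5679.61 = 37440.59
Supplier B (FOB):
CIF value = FOB price + freight + insurance = 21817.27 + 8274.59 + 456.53 = 30548.39
Import duty = 30548.39 × 19.1% = 5834.74
Buyer bears (B): 8274.59 + 456.53 + 346.78 + 390.45 + 1287.57 = 10755.92
Landed cost (B) = invoice 21817.27 + 10755.92 + duty 5834.74 = 38407.93
Difference = |37440.59 − 38407.93| = 967.34

Supplier A is cheaper by CHF 967.34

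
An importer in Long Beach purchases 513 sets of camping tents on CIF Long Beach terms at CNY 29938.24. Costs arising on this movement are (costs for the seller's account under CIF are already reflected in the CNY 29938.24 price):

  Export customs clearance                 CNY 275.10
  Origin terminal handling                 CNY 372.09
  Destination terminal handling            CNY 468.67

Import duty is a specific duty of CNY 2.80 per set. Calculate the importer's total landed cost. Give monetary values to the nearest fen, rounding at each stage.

Total landed cost: CNY 31843.31

CIF: the seller pays costs through ocean freight and marine insurance to the destination port.
Already in the invoice (seller's account under CIF): export clearance, origin terminal — exclude.
The CIF price already equals the CIF value: 29938.24
Import duty = 513 × 2.80 = 1436.40
Buyer bears: destination terminal 468.67 + duty 1436.40 = 1905.07
Landed cost = invoice 29938.24 + 1905.07 = 31843.31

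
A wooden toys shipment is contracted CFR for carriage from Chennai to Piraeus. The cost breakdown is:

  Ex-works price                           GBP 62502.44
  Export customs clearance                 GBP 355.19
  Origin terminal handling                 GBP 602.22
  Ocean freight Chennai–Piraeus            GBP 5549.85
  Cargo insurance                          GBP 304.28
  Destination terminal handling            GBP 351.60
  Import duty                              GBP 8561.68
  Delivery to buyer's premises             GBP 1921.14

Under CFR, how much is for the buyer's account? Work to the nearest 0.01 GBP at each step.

Buyer's account: GBP 11138.70

CFR: the seller pays costs through ocean freight to the destination port, but not insurance.
Seller's account: goods 62502.44 + export clearance 355.19 + origin terminal 602.22 + freight 5549.85 = 69009.70
Buyer's account: insurance 304.28 + destination terminal 351.60 + duty 8561.68 + delivery 1921.14 = 11138.70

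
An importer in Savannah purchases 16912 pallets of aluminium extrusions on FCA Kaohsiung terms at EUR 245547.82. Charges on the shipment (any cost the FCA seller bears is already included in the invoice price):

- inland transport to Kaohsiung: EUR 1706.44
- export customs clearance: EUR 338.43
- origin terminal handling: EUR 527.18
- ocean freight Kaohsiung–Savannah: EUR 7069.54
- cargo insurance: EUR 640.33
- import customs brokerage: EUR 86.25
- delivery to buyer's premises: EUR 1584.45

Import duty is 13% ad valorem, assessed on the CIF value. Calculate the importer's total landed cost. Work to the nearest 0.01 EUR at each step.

FCA: the seller delivers export-cleared goods to the carrier; the buyer bears costs from that point.
Already in the invoice (seller's account under FCA): inland to port, export clearance — exclude.
CIF value = FCA price + origin terminal + freight + insurance = 245547.82 + 527.18 + 7069.54 + 640.33 = 253784.87
Import duty = 253784.87 × 13% = 32992.03
Buyer bears: origin terminal 527.18 + freight 7069.54 + insurance 640.33 + brokerage 86.25 + delivery 1584.45 + duty 32992.03 = 42899.78
Landed cost = invoice 245547.82 + 42899.78 = 288447.60

Total landed cost: EUR 288447.60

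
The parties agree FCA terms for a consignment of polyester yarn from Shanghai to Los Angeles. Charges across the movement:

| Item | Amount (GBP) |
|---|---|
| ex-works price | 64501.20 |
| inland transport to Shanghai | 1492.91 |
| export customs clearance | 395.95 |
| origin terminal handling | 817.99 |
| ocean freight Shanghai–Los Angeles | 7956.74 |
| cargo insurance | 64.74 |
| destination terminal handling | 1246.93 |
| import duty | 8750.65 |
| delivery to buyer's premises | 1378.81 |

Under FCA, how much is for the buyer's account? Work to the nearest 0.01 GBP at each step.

Buyer's account: GBP 20215.86

FCA: the seller delivers export-cleared goods to the carrier; the buyer bears costs from that point.
Seller's account: goods 64501.20 + inland to port 1492.91 + export clearance 395.95 = 66390.06
Buyer's account: origin terminal 817.99 + freight 7956.74 + insurance 64.74 + destination terminal 1246.93 + duty 8750.65 + delivery 1378.81 = 20215.86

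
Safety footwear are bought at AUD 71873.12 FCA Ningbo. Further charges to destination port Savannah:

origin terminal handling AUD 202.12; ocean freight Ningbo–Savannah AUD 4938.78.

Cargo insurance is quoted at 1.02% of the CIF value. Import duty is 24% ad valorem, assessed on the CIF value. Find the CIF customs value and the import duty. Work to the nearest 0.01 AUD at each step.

CIF value: AUD 77807.66; import duty: AUD 18673.84

Let C be the CIF value. C = FCA price + pre-shipment costs + freight + 1.02% × C
C − 1.02% × C = 71873.12 + 202.12 + 4938.78
0.9898 × C = 77014.02
C = 77014.02 / 0.9898 = 77807.66
Insurance premium = 1.02% × 77807.66 = 793.64
Import duty = 77807.66 × 24% = 18673.84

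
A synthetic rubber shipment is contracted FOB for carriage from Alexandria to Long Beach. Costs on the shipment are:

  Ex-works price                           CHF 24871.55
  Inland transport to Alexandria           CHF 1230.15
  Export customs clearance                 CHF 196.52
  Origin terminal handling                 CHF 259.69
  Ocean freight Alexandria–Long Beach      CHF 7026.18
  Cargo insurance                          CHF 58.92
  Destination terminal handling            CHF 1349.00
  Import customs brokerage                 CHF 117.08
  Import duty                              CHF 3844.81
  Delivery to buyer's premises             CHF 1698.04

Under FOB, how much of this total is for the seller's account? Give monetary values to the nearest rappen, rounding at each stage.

FOB: the seller bears costs until goods are on board at the origin port; the buyer bears freight, insurance and all costs thereafter.
Seller's account: goods 24871.55 + inland to port 1230.15 + export clearance 196.52 + origin terminal 259.69 = 26557.91
Buyer's account: freight 7026.18 + insurance 58.92 + destination terminal 1349.00 + brokerage 117.08 + duty 3844.81 + delivery 1698.04 = 14094.03

Seller's account: CHF 26557.91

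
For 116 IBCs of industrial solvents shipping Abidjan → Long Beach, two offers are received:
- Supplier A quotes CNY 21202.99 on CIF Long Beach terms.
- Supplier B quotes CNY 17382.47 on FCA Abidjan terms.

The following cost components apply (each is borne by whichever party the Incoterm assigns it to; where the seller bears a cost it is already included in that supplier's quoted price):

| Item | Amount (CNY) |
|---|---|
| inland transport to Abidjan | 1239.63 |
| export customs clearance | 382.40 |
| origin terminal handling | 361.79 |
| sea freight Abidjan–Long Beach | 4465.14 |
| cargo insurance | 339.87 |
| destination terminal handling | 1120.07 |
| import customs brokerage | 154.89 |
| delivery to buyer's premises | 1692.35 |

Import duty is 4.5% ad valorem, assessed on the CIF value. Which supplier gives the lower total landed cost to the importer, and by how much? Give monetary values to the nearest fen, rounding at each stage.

Supplier A is cheaper by CNY 1406.87

Supplier A (CIF):
The CIF price already equals the CIF value: 21202.99
Import duty = 21202.99 × 4.5% = 954.13
Buyer bears (A): 1120.07 + 154.89 + 1692.35 = 2967.31
Landed cost (A) = invoice 21202.99 + 2967.31 + duty 954.13 = 25124.43
Supplier B (FCA):
CIF value = FCA price + origin terminal + freight + insurance = 17382.47 + 361.79 + 4465.14 + 339.87 = 22549.27
Import duty = 22549.27 × 4.5% = 1014.72
Buyer bears (B): 361.79 + 4465.14 + 339.87 + 1120.07 + 154.89 + 1692.35 = 8134.11
Landed cost (B) = invoice 17382.47 + 8134.11 + duty 1014.72 = 26531.30
Difference = |25124.43 − 26531.30| = 1406.87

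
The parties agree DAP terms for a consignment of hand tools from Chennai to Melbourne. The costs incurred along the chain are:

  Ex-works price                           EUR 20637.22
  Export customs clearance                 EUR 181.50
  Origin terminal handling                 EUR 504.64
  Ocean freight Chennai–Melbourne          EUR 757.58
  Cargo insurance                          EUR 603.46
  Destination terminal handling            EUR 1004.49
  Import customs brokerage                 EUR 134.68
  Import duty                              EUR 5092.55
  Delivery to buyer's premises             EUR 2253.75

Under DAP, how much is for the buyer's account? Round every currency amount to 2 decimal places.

DAP: the seller bears all costs to the named destination except import duty and clearance.
Seller's account: goods 20637.22 + export clearance 181.50 + origin terminal 504.64 + freight 757.58 + insurance 603.46 + destination terminal 1004.49 + delivery 2253.75 = 25942.64
Buyer's account: brokerage 134.68 + duty 5092.55 = 5227.23

Buyer's account: EUR 5227.23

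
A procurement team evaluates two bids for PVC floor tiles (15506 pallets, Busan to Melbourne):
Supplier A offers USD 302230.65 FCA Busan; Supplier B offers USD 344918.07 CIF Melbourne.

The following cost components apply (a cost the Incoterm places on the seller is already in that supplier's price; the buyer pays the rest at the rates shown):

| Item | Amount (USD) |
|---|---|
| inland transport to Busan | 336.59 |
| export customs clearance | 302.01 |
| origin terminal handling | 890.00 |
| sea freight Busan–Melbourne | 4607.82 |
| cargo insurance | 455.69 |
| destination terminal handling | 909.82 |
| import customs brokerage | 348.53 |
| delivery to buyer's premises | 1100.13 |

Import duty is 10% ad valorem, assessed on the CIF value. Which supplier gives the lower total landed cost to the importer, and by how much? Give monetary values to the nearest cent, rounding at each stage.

Supplier A is cheaper by USD 40407.30

Supplier A (FCA):
CIF value = FCA price + origin terminal + freight + insurance = 302230.65 + 890.00 + 4607.82 + 455.69 = 308184.16
Import duty = 308184.16 × 10% = 30818.42
Buyer bears (A): 890.00 + 4607.82 + 455.69 + 909.82 + 348.53 + 1100.13 = 8311.99
Landed cost (A) = invoice 302230.65 + 8311.99 + duty 30818.42 = 341361.06
Supplier B (CIF):
The CIF price already equals the CIF value: 344918.07
Import duty = 344918.07 × 10% = 34491.81
Buyer bears (B): 909.82 + 348.53 + 1100.13 = 2358.48
Landed cost (B) = invoice 344918.07 + 2358.48 + duty 34491.81 = 381768.36
Difference = |341361.06 − 381768.36| = 40407.30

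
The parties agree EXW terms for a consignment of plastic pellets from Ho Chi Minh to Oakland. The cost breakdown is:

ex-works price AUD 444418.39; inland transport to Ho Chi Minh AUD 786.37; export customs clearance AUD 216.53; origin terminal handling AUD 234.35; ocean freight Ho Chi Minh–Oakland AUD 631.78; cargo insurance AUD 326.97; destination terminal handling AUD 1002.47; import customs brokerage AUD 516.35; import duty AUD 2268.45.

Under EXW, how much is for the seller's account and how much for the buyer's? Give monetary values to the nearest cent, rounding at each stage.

EXW: the seller makes goods available at their premises; the buyer bears all onward costs.
Seller's account: goods 444418.39 = 444418.39
Buyer's account: inland to port 786.37 + export clearance 216.53 + origin terminal 234.35 + freight 631.78 + insurance 326.97 + destination terminal 1002.47 + brokerage 516.35 + duty 2268.45 = 5983.27

Seller: AUD 444418.39; buyer: AUD 5983.27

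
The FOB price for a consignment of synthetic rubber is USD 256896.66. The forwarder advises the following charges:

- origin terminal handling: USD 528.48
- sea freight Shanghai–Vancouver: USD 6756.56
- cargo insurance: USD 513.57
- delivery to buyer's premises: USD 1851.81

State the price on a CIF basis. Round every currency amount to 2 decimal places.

CIF price: USD 264166.79

Not relevant to the conversion: origin terminal — on the seller under both FOB and CIF; already in the FOB price and stays in the CIF price. delivery — on the buyer under both terms; not part of either seller's price.
From FOB to CIF, the seller additionally bears: freight, insurance.
CIF price = 256896.66 + 6756.56 + 513.57 = 264166.79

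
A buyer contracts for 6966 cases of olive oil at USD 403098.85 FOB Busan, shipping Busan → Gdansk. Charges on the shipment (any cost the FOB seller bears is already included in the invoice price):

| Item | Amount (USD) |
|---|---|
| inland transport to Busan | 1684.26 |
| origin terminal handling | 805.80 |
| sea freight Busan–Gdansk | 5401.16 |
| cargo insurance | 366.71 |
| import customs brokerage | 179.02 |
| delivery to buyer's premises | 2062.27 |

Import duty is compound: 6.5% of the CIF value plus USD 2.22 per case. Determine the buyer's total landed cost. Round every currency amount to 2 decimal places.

FOB: the seller bears costs until goods are on board at the origin port; the buyer bears freight, insurance and all costs thereafter.
Already in the invoice (seller's account under FOB): inland to port, origin terminal — exclude.
CIF value = FOB price + freight + insurance = 403098.85 + 5401.16 + 366.71 = 408866.72
Ad valorem component: 408866.72 × 6.5% = 26576.34
Specific component: 6966 × 2.22 = 15464.52
Import duty = 26576.34 + 15464.52 = 42040.86
Buyer bears: freight 5401.16 + insurance 366.71 + brokerage 179.02 + delivery 2062.27 + duty 42040.86 = 50050.02
Landed cost = invoice 403098.85 + 50050.02 = 453148.87

Total landed cost: USD 453148.87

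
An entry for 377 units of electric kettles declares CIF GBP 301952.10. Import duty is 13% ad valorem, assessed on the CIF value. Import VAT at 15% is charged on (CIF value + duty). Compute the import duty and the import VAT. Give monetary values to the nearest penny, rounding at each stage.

Import duty = 301952.10 × 13% = 39253.77
VAT base = CIF + duty = 301952.10 + 39253.77 = 341205.87
Import VAT = 341205.87 × 15% = 51180.88

Import duty: GBP 39253.77; import VAT: GBP 51180.88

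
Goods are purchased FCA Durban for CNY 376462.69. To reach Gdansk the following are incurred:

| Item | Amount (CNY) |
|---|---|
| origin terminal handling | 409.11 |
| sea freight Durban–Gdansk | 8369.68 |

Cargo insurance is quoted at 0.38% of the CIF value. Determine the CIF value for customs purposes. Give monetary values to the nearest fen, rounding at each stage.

Let C be the CIF value. C = FCA price + pre-shipment costs + freight + 0.38% × C
C − 0.38% × C = 376462.69 + 409.11 + 8369.68
0.9962 × C = 385241.48
C = 385241.48 / 0.9962 = 386710.98
Insurance premium = 0.38% × 386710.98 = 1469.50

CIF value: CNY 386710.98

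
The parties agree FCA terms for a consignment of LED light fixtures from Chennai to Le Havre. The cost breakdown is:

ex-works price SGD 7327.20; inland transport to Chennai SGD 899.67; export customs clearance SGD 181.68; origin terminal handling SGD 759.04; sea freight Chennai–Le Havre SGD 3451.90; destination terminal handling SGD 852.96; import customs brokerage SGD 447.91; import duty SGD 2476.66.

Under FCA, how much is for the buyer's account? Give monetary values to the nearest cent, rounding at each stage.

FCA: the seller delivers export-cleared goods to the carrier; the buyer bears costs from that point.
Seller's account: goods 7327.20 + inland to port 899.67 + export clearance 181.68 = 8408.55
Buyer's account: origin terminal 759.04 + freight 3451.90 + destination terminal 852.96 + brokerage 447.91 + duty 2476.66 = 7988.47

Buyer's account: SGD 7988.47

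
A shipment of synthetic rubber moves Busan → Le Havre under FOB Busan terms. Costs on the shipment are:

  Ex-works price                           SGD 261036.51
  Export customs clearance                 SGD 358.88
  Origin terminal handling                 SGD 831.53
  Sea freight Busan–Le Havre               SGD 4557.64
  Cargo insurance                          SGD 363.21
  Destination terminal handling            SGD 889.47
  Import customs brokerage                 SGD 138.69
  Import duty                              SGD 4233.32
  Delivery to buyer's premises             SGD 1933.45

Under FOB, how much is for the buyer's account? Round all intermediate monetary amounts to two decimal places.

Buyer's account: SGD 12115.78

FOB: the seller bears costs until goods are on board at the origin port; the buyer bears freight, insurance and all costs thereafter.
Seller's account: goods 261036.51 + export clearance 358.88 + origin terminal 831.53 = 262226.92
Buyer's account: freight 4557.64 + insurance 363.21 + destination terminal 889.47 + brokerage 138.69 + duty 4233.32 + delivery 1933.45 = 12115.78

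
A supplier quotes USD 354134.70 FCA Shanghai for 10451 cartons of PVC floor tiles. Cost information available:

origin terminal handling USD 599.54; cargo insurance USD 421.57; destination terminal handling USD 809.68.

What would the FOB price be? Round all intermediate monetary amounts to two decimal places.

FOB price: USD 354734.24

Not relevant to the conversion: insurance, destination terminal — on the buyer under both terms; not part of either seller's price.
From FCA to FOB, the seller additionally bears: origin terminal.
FOB price = 354134.70 + 599.54 = 354734.24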